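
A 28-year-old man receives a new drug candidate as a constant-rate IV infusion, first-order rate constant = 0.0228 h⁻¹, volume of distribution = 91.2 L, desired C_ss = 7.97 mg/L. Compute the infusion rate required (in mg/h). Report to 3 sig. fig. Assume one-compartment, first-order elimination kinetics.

CL = k × Vd = 0.02280 × 91.2 = 2.079 L/h
At steady state, infusion rate R₀ = Css × CL = 7.97 × 2.079 = 16.57 mg/h

16.6 mg/h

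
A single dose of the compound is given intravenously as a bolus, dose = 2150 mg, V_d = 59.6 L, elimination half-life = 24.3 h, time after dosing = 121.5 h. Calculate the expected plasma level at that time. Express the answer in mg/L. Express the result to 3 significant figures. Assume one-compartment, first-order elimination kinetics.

C₀ = Dose / Vd = 2150 / 59.6 = 36.07 mg/L
k = ln2 / t½ = 0.693147 / 24.3 = 0.02852 h⁻¹
t / t½ = 121.5 / 24.3 = 5 half-lives
C = C₀ × (1/2)^5 = 36.07 × 0.03125 = 1.127 mg/L

1.13 mg/L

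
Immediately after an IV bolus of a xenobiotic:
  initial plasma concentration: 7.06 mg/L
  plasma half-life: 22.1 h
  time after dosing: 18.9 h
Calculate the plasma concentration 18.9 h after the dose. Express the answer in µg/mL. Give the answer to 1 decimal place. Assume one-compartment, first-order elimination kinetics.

k = ln2 / t½ = 0.693147 / 22.1 = 0.03136 h⁻¹
C = C₀ · e^(−k·t) = 7.060 × e^(−0.03136 × 18.9)
  = 7.060 × 0.5528 = 3.903 mg/L
(3.903 mg/L = 3.903 µg/mL)

3.9 µg/mL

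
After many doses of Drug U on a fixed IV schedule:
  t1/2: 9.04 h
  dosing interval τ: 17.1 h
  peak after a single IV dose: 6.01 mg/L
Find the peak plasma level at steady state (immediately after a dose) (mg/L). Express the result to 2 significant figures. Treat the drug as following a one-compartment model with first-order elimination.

k = ln2 / t½ = 0.693147 / 9.04 = 0.07668 h⁻¹
e^(−kτ) = e^(−0.07668 × 17.1) = 0.2695
Accumulation ratio R = 1 / (1 − e^(−kτ)) = 1 / (1 − 0.2695) = 1.369
Steady-state peak = C₀ × R = 6.01 × 1.369 = 8.228 mg/L

8.2 mg/L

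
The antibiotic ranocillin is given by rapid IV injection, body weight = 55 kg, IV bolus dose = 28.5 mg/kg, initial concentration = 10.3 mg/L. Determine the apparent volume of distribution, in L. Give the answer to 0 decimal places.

152 L

Dose = 28.5 × 55 = 1568 mg
Vd = Dose / C₀ = 1568 / 10.3 = 152.2 L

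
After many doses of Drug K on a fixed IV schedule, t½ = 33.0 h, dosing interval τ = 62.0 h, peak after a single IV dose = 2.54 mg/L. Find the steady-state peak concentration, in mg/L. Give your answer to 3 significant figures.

3.49 mg/L

k = ln2 / t½ = 0.693147 / 33.0 = 0.02100 h⁻¹
e^(−kτ) = e^(−0.02100 × 62.0) = 0.2720
Accumulation ratio R = 1 / (1 − e^(−kτ)) = 1 / (1 − 0.2720) = 1.374
Steady-state peak = C₀ × R = 2.54 × 1.374 = 3.490 mg/L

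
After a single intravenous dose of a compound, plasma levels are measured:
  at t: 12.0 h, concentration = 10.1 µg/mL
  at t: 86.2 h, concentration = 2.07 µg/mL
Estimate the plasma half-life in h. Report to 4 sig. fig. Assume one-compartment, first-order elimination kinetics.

k = ln(C₁/C₂) / (t₂ − t₁) = ln(10.1/2.07) / (86.2 − 12.0)
  = 1.585 / 74.20 = 0.02136 h⁻¹
t½ = ln2 / k = 0.693147 / 0.02136 = 32.45 h

32.45 h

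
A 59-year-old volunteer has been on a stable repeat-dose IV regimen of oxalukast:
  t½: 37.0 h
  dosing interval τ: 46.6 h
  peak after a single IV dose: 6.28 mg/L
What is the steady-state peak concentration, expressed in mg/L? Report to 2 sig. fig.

11 mg/L

k = ln2 / t½ = 0.693147 / 37.0 = 0.01873 h⁻¹
e^(−kτ) = e^(−0.01873 × 46.6) = 0.4178
Accumulation ratio R = 1 / (1 − e^(−kτ)) = 1 / (1 − 0.4178) = 1.718
Steady-state peak = C₀ × R = 6.28 × 1.718 = 10.79 mg/L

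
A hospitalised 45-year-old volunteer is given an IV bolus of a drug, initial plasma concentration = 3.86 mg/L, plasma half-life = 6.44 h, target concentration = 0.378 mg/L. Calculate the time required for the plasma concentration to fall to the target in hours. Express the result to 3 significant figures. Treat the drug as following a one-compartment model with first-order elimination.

k = ln2 / t½ = 0.693147 / 6.44 = 0.1076 h⁻¹
t = ln(C₀ / C) / k = ln(3.860 / 0.378) / 0.1076
  = ln(10.21) / 0.1076 = 2.323 / 0.1076 = 21.59 h

21.6 h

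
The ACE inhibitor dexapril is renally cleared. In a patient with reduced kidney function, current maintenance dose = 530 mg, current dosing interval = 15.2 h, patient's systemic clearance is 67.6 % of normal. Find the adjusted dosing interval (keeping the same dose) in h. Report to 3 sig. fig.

To keep the same average steady-state level, dosing rate must scale with clearance.
CL ratio = 67.6 / 100 = 0.6760
New interval (same dose) = 15.2 / 0.6760 = 22.49 h

22.5 h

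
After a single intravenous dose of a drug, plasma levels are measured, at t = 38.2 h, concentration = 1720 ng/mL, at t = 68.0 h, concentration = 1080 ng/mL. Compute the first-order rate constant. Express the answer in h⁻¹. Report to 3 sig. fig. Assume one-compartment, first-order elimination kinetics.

0.0156 h⁻¹

k = ln(C₁/C₂) / (t₂ − t₁) = ln(1720/1080) / (68.0 − 38.2)
  = 0.4654 / 29.80 = 0.01562 h⁻¹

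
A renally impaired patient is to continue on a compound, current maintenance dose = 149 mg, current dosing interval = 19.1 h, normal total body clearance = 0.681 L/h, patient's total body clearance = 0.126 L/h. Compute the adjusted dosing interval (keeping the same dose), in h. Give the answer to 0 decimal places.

To keep the same average steady-state level, dosing rate must scale with clearance.
CL ratio = 0.126 / 0.681 = 0.1850
New interval (same dose) = 19.1 / 0.1850 = 103.2 h

103 h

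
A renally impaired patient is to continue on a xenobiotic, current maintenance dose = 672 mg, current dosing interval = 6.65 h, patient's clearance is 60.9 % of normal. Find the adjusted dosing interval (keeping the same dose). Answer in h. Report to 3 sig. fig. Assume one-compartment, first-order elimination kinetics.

To keep the same average steady-state level, dosing rate must scale with clearance.
CL ratio = 60.9 / 100 = 0.6090
New interval (same dose) = 6.65 / 0.6090 = 10.92 h

10.9 h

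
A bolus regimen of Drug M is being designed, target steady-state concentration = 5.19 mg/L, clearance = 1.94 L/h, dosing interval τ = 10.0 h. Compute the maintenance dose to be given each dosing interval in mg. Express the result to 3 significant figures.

At steady state, Dose/τ = Css × CL.
Dose = Css × CL × τ = 5.19 × 1.940 × 10.0 = 100.7 mg

101 mg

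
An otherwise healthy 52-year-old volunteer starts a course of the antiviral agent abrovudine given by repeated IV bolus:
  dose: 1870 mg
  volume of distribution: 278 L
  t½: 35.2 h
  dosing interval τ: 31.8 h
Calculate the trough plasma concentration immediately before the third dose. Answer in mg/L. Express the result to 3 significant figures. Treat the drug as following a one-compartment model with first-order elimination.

5.52 mg/L

C₀ per dose = Dose / Vd = 1870 / 278 = 6.727 mg/L
k = ln2 / t½ = 0.693147 / 35.2 = 0.01969 h⁻¹
Fraction remaining after one interval: r = e^(−kτ) = e^(−0.01969 × 31.8) = 0.5347
Before dose 3, 2 doses have been given (aged 1τ, 2τ).
C_trough = C₀ × (r + r²) = 6.727 × (0.5347 + 0.2859) = 5.520 mg/L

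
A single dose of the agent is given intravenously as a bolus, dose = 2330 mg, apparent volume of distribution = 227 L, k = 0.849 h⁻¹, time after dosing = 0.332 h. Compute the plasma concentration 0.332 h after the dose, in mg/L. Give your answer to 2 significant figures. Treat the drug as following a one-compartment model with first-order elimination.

7.7 mg/L

C₀ = Dose / Vd = 2330 / 227 = 10.26 mg/L
C = C₀ · e^(−k·t) = 10.26 × e^(−0.8490 × 0.332)
  = 10.26 × 0.7544 = 7.740 mg/L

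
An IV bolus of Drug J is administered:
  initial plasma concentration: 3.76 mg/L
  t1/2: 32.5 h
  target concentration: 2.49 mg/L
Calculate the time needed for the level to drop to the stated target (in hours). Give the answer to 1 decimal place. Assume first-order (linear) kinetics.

k = ln2 / t½ = 0.693147 / 32.5 = 0.02133 h⁻¹
t = ln(C₀ / C) / k = ln(3.760 / 2.49) / 0.02133
  = ln(1.510) / 0.02133 = 0.4121 / 0.02133 = 19.32 h

19.3 h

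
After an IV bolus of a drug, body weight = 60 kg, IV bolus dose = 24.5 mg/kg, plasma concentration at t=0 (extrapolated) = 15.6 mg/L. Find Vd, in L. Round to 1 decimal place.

Dose = 24.5 × 60 = 1470 mg
Vd = Dose / C₀ = 1470 / 15.6 = 94.23 L

94.2 L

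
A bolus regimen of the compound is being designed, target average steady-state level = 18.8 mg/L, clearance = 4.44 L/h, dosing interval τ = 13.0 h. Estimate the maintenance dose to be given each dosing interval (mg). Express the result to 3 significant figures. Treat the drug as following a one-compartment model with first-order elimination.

At steady state, Dose/τ = Css × CL.
Dose = Css × CL × τ = 18.8 × 4.440 × 13.0 = 1085 mg

1090 mg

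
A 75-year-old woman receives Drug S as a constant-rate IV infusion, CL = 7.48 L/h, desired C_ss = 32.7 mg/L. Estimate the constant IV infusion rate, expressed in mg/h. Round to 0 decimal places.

245 mg/h

At steady state, infusion rate R₀ = Css × CL = 32.7 × 7.480 = 244.6 mg/h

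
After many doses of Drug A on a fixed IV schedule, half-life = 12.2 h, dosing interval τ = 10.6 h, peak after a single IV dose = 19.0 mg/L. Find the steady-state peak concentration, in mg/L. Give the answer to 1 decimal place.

k = ln2 / t½ = 0.693147 / 12.2 = 0.05682 h⁻¹
e^(−kτ) = e^(−0.05682 × 10.6) = 0.5476
Accumulation ratio R = 1 / (1 − e^(−kτ)) = 1 / (1 − 0.5476) = 2.210
Steady-state peak = C₀ × R = 19.0 × 2.210 = 41.99 mg/L

42.0 mg/L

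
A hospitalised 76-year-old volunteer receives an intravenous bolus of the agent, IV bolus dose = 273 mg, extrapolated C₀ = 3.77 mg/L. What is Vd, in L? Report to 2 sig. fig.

Vd = Dose / C₀ = 273.0 / 3.77 = 72.41 L

72 L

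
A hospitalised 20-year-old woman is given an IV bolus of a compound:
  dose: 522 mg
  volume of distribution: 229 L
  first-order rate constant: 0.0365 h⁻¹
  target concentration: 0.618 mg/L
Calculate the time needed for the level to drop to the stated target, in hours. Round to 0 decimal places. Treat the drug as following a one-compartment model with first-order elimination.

36 h

C₀ = Dose / Vd = 522.0 / 229 = 2.279 mg/L
t = ln(C₀ / C) / k = ln(2.279 / 0.618) / 0.03650
  = ln(3.688) / 0.03650 = 1.305 / 0.03650 = 35.75 h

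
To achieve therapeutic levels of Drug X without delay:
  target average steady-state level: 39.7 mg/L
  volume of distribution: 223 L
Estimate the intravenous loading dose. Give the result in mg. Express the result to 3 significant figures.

8850 mg

LD = Css × Vd = 39.7 × 223 = 8853 mg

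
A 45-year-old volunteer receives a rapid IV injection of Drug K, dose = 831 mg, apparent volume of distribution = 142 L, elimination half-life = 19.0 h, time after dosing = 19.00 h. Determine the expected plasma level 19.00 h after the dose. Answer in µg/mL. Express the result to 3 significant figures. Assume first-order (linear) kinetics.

2.93 µg/mL

C₀ = Dose / Vd = 831.0 / 142 = 5.852 mg/L
k = ln2 / t½ = 0.693147 / 19.0 = 0.03648 h⁻¹
t / t½ = 19.00 / 19.0 = 1 half-lives
C = C₀ × (1/2)^1 = 5.852 × 0.5000 = 2.926 mg/L
(2.926 mg/L = 2.926 µg/mL)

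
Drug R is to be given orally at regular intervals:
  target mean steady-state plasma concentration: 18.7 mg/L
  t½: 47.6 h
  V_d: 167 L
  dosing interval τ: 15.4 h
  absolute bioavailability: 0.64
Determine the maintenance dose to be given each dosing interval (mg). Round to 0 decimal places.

k = ln2 / t½ = 0.693147 / 47.6 = 0.01456 h⁻¹
CL = k × Vd = 0.01456 × 167 = 2.432 L/h
At steady state, F × (Dose/τ) = Css × CL.
Dose = Css × CL × τ / F = 18.7 × 2.432 × 15.4 / 0.64 = 1094 mg

1094 mg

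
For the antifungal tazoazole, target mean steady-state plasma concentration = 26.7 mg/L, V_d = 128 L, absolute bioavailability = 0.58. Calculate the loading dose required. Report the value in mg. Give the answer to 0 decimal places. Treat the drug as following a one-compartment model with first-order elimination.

5892 mg

LD = Css × Vd / F = 26.7 × 128 / 0.58 = 5892 mg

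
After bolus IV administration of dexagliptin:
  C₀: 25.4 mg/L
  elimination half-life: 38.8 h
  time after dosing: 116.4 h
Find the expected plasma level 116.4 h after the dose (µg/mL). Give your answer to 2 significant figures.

3.2 µg/mL

k = ln2 / t½ = 0.693147 / 38.8 = 0.01786 h⁻¹
t / t½ = 116.4 / 38.8 = 3 half-lives
C = C₀ × (1/2)^3 = 25.40 × 0.1250 = 3.175 mg/L
(3.175 mg/L = 3.175 µg/mL)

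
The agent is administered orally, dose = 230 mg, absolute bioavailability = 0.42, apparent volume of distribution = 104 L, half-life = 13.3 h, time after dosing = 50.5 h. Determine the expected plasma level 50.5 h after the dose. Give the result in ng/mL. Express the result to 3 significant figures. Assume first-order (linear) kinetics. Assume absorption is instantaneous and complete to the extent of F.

Amount reaching circulation = F × Dose = 0.42 × 230.0 = 96.60 mg
C₀ = F·Dose / Vd = 96.60 / 104 = 0.9288 mg/L
k = ln2 / t½ = 0.693147 / 13.3 = 0.05212 h⁻¹
C = C₀ · e^(−k·t) = 0.9288 × e^(−0.05212 × 50.5)
  = 0.9288 × 0.07193 = 0.06681 mg/L
Convert: 0.06681 mg/L × 1000 = 66.81 ng/mL

66.8 ng/mL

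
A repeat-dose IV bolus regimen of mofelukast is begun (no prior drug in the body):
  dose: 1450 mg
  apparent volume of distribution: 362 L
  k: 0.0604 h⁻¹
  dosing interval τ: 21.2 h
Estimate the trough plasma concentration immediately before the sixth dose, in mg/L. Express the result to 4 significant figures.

1.539 mg/L

C₀ per dose = Dose / Vd = 1450 / 362 = 4.006 mg/L
Fraction remaining after one interval: r = e^(−kτ) = e^(−0.06040 × 21.2) = 0.2779
Before dose 6, 5 doses have been given (aged 1τ, 2τ, 3τ, 4τ, 5τ).
C_trough = C₀ × (r + r² + … + r^5) = C₀ × r(1−r^5)/(1−r)
        = 4.006 × 0.2779 × (1 − 0.001657) / (1 − 0.2779) = 1.539 mg/L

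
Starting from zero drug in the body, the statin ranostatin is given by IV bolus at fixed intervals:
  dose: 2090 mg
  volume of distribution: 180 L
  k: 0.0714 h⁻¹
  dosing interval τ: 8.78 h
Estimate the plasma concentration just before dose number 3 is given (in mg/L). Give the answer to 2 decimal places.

C₀ per dose = Dose / Vd = 2090 / 180 = 11.61 mg/L
Fraction remaining after one interval: r = e^(−kτ) = e^(−0.07140 × 8.78) = 0.5342
Before dose 3, 2 doses have been given (aged 1τ, 2τ).
C_trough = C₀ × (r + r²) = 11.61 × (0.5342 + 0.2854) = 9.516 mg/L

9.52 mg/L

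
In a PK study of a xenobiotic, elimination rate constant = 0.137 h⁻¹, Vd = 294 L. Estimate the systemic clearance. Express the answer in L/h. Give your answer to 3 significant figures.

40.3 L/h

CL = k × Vd = 0.137 × 294 = 40.28 L/h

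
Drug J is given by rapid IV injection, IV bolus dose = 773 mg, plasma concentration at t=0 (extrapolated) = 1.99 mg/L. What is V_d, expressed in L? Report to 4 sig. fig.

388.4 L

Vd = Dose / C₀ = 773.0 / 1.99 = 388.4 L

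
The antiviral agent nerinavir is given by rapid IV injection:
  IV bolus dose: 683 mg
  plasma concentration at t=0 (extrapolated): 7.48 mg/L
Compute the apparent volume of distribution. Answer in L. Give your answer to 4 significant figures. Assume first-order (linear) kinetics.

91.31 L

Vd = Dose / C₀ = 683.0 / 7.48 = 91.31 L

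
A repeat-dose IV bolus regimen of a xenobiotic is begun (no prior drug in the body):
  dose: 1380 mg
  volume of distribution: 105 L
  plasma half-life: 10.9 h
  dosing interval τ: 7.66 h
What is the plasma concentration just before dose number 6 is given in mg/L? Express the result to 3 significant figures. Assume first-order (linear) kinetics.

19.1 mg/L

C₀ per dose = Dose / Vd = 1380 / 105 = 13.14 mg/L
k = ln2 / t½ = 0.693147 / 10.9 = 0.06359 h⁻¹
Fraction remaining after one interval: r = e^(−kτ) = e^(−0.06359 × 7.66) = 0.6144
Before dose 6, 5 doses have been given (aged 1τ, 2τ, 3τ, 4τ, 5τ).
C_trough = C₀ × (r + r² + … + r^5) = C₀ × r(1−r^5)/(1−r)
        = 13.14 × 0.6144 × (1 − 0.08755) / (1 − 0.6144) = 19.10 mg/L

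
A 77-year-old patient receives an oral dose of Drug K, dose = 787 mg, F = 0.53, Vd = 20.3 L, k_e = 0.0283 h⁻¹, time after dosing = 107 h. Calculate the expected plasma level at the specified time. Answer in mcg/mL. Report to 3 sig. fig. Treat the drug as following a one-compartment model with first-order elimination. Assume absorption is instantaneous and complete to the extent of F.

0.995 mcg/mL

Amount reaching circulation = F × Dose = 0.53 × 787.0 = 417.1 mg
C₀ = F·Dose / Vd = 417.1 / 20.3 = 20.55 mg/L
C = C₀ · e^(−k·t) = 20.55 × e^(−0.02830 × 107)
  = 20.55 × 0.04841 = 0.9948 mg/L
(0.9948 mg/L = 0.9948 mcg/mL)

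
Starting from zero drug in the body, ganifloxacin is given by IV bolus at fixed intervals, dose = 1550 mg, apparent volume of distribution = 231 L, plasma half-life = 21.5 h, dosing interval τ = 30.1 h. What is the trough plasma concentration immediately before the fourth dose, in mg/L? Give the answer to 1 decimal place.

3.9 mg/L

C₀ per dose = Dose / Vd = 1550 / 231 = 6.710 mg/L
k = ln2 / t½ = 0.693147 / 21.5 = 0.03224 h⁻¹
Fraction remaining after one interval: r = e^(−kτ) = e^(−0.03224 × 30.1) = 0.3789
Before dose 4, 3 doses have been given (aged 1τ, 2τ, 3τ).
C_trough = C₀ × (r + r² + … + r^3) = C₀ × r(1−r^3)/(1−r)
        = 6.710 × 0.3789 × (1 − 0.05440) / (1 − 0.3789) = 3.871 mg/L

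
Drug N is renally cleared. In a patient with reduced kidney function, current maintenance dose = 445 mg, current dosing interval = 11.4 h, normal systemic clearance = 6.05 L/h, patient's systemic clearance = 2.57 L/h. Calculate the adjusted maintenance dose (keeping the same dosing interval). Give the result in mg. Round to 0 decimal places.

To keep the same average steady-state level, dosing rate must scale with clearance.
CL ratio = 2.57 / 6.05 = 0.4248
New dose (same interval) = 445 × 0.4248 = 189.0 mg

189 mg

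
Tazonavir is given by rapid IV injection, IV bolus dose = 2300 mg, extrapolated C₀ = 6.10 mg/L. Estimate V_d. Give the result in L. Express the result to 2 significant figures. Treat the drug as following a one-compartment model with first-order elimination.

380 L

Vd = Dose / C₀ = 2300 / 6.10 = 377.0 L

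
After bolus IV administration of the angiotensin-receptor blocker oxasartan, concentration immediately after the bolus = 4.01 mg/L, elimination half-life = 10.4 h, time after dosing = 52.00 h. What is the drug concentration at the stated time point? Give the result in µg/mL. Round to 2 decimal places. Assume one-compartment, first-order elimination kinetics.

k = ln2 / t½ = 0.693147 / 10.4 = 0.06665 h⁻¹
t / t½ = 52.00 / 10.4 = 5 half-lives
C = C₀ × (1/2)^5 = 4.010 × 0.03125 = 0.1253 mg/L
(0.1253 mg/L = 0.1253 µg/mL)

0.13 µg/mL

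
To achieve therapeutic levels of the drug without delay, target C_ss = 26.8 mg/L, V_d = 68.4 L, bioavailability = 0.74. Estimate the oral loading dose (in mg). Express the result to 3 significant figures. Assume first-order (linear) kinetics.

2480 mg

LD = Css × Vd / F = 26.8 × 68.4 / 0.74 = 2477 mg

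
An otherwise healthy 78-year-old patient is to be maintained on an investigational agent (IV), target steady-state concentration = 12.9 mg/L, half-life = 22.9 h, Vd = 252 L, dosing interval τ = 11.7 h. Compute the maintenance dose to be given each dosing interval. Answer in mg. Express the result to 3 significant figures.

1150 mg

k = ln2 / t½ = 0.693147 / 22.9 = 0.03027 h⁻¹
CL = k × Vd = 0.03027 × 252 = 7.628 L/h
At steady state, Dose/τ = Css × CL.
Dose = Css × CL × τ = 12.9 × 7.628 × 11.7 = 1151 mg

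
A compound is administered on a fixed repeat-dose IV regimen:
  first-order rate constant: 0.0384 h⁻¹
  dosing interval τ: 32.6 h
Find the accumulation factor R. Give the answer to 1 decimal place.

1.4

e^(−kτ) = e^(−0.03840 × 32.6) = 0.2860
Accumulation ratio R = 1 / (1 − e^(−kτ)) = 1 / (1 − 0.2860) = 1.401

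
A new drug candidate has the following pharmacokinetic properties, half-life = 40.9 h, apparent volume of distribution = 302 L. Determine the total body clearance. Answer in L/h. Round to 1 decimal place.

5.1 L/h

k = ln2 / t½ = 0.693147 / 40.9 = 0.01695 h⁻¹
CL = k × Vd = 0.01695 × 302 = 5.119 L/h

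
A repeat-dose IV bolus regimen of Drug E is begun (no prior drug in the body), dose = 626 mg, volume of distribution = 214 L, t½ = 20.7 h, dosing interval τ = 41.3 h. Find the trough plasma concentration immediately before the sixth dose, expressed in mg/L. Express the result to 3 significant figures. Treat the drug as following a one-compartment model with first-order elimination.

0.978 mg/L

C₀ per dose = Dose / Vd = 626 / 214 = 2.925 mg/L
k = ln2 / t½ = 0.693147 / 20.7 = 0.03349 h⁻¹
Fraction remaining after one interval: r = e^(−kτ) = e^(−0.03349 × 41.3) = 0.2508
Before dose 6, 5 doses have been given (aged 1τ, 2τ, 3τ, 4τ, 5τ).
C_trough = C₀ × (r + r² + … + r^5) = C₀ × r(1−r^5)/(1−r)
        = 2.925 × 0.2508 × (1 − 0.0009923) / (1 − 0.2508) = 0.9782 mg/L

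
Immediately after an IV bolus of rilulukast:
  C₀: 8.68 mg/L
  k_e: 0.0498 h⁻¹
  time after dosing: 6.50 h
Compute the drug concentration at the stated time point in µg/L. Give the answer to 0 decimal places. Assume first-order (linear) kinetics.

6280 µg/L

C = C₀ · e^(−k·t) = 8.680 × e^(−0.04980 × 6.50)
  = 8.680 × 0.7235 = 6.280 mg/L
Convert: 6.280 mg/L × 1000 = 6280 µg/L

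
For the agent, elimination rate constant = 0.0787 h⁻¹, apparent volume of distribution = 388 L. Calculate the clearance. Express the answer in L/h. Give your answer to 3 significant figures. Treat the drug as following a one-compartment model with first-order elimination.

CL = k × Vd = 0.0787 × 388 = 30.54 L/h

30.5 L/h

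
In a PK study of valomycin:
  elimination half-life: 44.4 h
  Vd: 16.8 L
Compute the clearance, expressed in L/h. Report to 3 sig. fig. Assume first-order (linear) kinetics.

k = ln2 / t½ = 0.693147 / 44.4 = 0.01561 h⁻¹
CL = k × Vd = 0.01561 × 16.8 = 0.2622 L/h

0.262 L/h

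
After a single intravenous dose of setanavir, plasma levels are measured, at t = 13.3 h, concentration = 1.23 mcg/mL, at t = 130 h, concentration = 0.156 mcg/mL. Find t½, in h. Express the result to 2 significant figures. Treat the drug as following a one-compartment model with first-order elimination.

k = ln(C₁/C₂) / (t₂ − t₁) = ln(1.23/0.156) / (130 − 13.3)
  = 2.065 / 116.7 = 0.01769 h⁻¹
t½ = ln2 / k = 0.693147 / 0.01769 = 39.18 h

39 h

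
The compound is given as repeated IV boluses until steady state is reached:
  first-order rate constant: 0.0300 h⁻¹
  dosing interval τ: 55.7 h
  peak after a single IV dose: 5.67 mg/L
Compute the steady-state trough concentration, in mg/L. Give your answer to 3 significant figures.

e^(−kτ) = e^(−0.03000 × 55.7) = 0.1881
Accumulation ratio R = 1 / (1 − e^(−kτ)) = 1 / (1 − 0.1881) = 1.232
Steady-state trough = C₀ × R × e^(−kτ) = 5.67 × 1.232 × 0.1881 = 1.314 mg/L

1.31 mg/L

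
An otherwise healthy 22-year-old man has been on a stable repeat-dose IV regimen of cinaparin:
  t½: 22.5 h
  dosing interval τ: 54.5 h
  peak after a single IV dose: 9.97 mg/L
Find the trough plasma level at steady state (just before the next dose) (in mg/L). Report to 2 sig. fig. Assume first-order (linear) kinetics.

k = ln2 / t½ = 0.693147 / 22.5 = 0.03081 h⁻¹
e^(−kτ) = e^(−0.03081 × 54.5) = 0.1865
Accumulation ratio R = 1 / (1 − e^(−kτ)) = 1 / (1 − 0.1865) = 1.229
Steady-state trough = C₀ × R × e^(−kτ) = 9.97 × 1.229 × 0.1865 = 2.285 mg/L

2.3 mg/L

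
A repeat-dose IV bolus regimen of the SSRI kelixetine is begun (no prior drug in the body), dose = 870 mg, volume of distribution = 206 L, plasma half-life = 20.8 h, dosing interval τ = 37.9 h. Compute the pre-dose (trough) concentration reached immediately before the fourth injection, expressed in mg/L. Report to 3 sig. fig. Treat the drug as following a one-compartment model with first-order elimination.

C₀ per dose = Dose / Vd = 870 / 206 = 4.223 mg/L
k = ln2 / t½ = 0.693147 / 20.8 = 0.03332 h⁻¹
Fraction remaining after one interval: r = e^(−kτ) = e^(−0.03332 × 37.9) = 0.2829
Before dose 4, 3 doses have been given (aged 1τ, 2τ, 3τ).
C_trough = C₀ × (r + r² + … + r^3) = C₀ × r(1−r^3)/(1−r)
        = 4.223 × 0.2829 × (1 − 0.02264) / (1 − 0.2829) = 1.628 mg/L

1.63 mg/L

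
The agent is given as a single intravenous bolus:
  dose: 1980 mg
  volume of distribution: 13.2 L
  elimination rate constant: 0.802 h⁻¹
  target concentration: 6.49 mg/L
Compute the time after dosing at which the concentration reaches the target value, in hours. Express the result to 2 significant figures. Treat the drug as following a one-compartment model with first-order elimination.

C₀ = Dose / Vd = 1980 / 13.2 = 150.0 mg/L
t = ln(C₀ / C) / k = ln(150.0 / 6.49) / 0.8020
  = ln(23.11) / 0.8020 = 3.140 / 0.8020 = 3.915 h

3.9 h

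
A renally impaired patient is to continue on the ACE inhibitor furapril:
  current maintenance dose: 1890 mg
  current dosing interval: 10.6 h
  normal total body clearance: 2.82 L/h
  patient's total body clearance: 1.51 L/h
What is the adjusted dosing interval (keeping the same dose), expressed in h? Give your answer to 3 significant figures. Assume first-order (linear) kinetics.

To keep the same average steady-state level, dosing rate must scale with clearance.
CL ratio = 1.51 / 2.82 = 0.5355
New interval (same dose) = 10.6 / 0.5355 = 19.79 h

19.8 h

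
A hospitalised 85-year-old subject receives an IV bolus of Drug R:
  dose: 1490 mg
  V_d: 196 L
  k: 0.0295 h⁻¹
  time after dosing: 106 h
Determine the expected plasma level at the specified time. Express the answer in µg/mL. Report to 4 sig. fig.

C₀ = Dose / Vd = 1490 / 196 = 7.602 mg/L
C = C₀ · e^(−k·t) = 7.602 × e^(−0.02950 × 106)
  = 7.602 × 0.04385 = 0.3333 mg/L
(0.3333 mg/L = 0.3333 µg/mL)

0.3333 µg/mL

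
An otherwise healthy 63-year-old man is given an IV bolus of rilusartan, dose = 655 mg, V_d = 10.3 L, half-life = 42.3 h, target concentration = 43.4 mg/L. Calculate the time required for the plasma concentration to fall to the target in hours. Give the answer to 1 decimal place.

23.3 h

C₀ = Dose / Vd = 655.0 / 10.3 = 63.59 mg/L
k = ln2 / t½ = 0.693147 / 42.3 = 0.01639 h⁻¹
t = ln(C₀ / C) / k = ln(63.59 / 43.4) / 0.01639
  = ln(1.465) / 0.01639 = 0.3819 / 0.01639 = 23.30 h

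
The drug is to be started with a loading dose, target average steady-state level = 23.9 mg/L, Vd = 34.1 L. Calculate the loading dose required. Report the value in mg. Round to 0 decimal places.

815 mg

LD = Css × Vd = 23.9 × 34.1 = 815.0 mg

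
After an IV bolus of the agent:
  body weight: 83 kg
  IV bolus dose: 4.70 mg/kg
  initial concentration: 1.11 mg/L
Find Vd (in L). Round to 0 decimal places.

Dose = 4.70 × 83 = 390.1 mg
Vd = Dose / C₀ = 390.1 / 1.11 = 351.4 L

351 L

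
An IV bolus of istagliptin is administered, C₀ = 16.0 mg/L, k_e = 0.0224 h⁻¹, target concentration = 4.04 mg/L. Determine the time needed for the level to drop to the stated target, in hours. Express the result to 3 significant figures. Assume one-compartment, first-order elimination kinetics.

t = ln(C₀ / C) / k = ln(16.00 / 4.04) / 0.02240
  = ln(3.960) / 0.02240 = 1.376 / 0.02240 = 61.43 h

61.4 h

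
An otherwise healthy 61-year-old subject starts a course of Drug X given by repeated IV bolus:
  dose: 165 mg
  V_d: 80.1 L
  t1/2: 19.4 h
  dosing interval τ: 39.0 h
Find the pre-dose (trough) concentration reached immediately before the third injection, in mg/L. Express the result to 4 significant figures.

0.6382 mg/L

C₀ per dose = Dose / Vd = 165 / 80.1 = 2.060 mg/L
k = ln2 / t½ = 0.693147 / 19.4 = 0.03573 h⁻¹
Fraction remaining after one interval: r = e^(−kτ) = e^(−0.03573 × 39.0) = 0.2482
Before dose 3, 2 doses have been given (aged 1τ, 2τ).
C_trough = C₀ × (r + r²) = 2.060 × (0.2482 + 0.06160) = 0.6382 mg/L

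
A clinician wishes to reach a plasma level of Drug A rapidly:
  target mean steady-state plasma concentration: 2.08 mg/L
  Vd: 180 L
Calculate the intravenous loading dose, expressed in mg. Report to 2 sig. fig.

LD = Css × Vd = 2.08 × 180 = 374.4 mg

370 mg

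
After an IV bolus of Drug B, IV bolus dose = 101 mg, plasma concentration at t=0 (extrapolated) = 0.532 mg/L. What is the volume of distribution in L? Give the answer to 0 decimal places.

Vd = Dose / C₀ = 101.0 / 0.532 = 189.8 L

190 L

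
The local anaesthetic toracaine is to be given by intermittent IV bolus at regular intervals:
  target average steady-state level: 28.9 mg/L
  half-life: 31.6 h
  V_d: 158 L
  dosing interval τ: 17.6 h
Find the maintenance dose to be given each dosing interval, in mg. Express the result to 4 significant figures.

1763 mg

k = ln2 / t½ = 0.693147 / 31.6 = 0.02194 h⁻¹
CL = k × Vd = 0.02194 × 158 = 3.467 L/h
At steady state, Dose/τ = Css × CL.
Dose = Css × CL × τ = 28.9 × 3.467 × 17.6 = 1763 mg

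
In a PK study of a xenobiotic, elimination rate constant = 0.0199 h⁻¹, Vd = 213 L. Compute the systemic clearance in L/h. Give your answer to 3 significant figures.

CL = k × Vd = 0.0199 × 213 = 4.239 L/h

4.24 L/h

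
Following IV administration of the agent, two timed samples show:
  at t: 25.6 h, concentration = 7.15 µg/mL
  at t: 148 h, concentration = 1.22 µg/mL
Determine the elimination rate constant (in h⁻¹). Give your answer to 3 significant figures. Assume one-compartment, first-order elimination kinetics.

0.0144 h⁻¹

k = ln(C₁/C₂) / (t₂ − t₁) = ln(7.15/1.22) / (148 − 25.6)
  = 1.768 / 122.4 = 0.01444 h⁻¹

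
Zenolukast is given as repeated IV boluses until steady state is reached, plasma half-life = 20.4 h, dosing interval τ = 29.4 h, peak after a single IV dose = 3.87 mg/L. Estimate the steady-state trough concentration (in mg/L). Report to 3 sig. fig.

k = ln2 / t½ = 0.693147 / 20.4 = 0.03398 h⁻¹
e^(−kτ) = e^(−0.03398 × 29.4) = 0.3682
Accumulation ratio R = 1 / (1 − e^(−kτ)) = 1 / (1 − 0.3682) = 1.583
Steady-state trough = C₀ × R × e^(−kτ) = 3.87 × 1.583 × 0.3682 = 2.256 mg/L

2.26 mg/L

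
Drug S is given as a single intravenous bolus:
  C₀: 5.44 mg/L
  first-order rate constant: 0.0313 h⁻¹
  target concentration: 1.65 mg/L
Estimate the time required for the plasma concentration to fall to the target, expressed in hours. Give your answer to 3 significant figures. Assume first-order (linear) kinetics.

t = ln(C₀ / C) / k = ln(5.440 / 1.65) / 0.03130
  = ln(3.297) / 0.03130 = 1.193 / 0.03130 = 38.12 h

38.1 h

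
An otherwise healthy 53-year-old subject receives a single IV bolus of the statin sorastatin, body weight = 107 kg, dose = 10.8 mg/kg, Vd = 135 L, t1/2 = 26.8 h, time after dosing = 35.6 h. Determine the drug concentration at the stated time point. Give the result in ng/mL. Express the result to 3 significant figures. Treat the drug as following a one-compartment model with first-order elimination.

Total dose = 10.8 × 107 = 1156 mg
C₀ = Dose / Vd = 1156 / 135 = 8.563 mg/L
k = ln2 / t½ = 0.693147 / 26.8 = 0.02586 h⁻¹
C = C₀ · e^(−k·t) = 8.563 × e^(−0.02586 × 35.6)
  = 8.563 × 0.3983 = 3.411 mg/L
Convert: 3.411 mg/L × 1000 = 3411 ng/mL

3410 ng/mL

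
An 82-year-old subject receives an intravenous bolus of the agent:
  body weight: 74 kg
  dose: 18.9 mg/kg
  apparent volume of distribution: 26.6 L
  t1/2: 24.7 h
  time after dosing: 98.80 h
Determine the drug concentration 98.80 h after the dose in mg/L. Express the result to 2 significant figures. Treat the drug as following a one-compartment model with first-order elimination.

Total dose = 18.9 × 74 = 1399 mg
C₀ = Dose / Vd = 1399 / 26.6 = 52.59 mg/L
k = ln2 / t½ = 0.693147 / 24.7 = 0.02806 h⁻¹
t / t½ = 98.80 / 24.7 = 4 half-lives
C = C₀ × (1/2)^4 = 52.59 × 0.06250 = 3.287 mg/L

3.3 mg/L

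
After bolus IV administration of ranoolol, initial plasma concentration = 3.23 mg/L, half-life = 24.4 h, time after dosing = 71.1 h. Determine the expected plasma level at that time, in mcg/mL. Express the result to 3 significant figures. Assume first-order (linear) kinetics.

k = ln2 / t½ = 0.693147 / 24.4 = 0.02841 h⁻¹
C = C₀ · e^(−k·t) = 3.230 × e^(−0.02841 × 71.1)
  = 3.230 × 0.1327 = 0.4286 mg/L
(0.4286 mg/L = 0.4286 mcg/mL)

0.429 mcg/mL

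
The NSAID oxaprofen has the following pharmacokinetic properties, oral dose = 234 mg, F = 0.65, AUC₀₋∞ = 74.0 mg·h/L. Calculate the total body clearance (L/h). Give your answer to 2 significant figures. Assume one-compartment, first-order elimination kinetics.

CL = F·Dose / AUC = 0.65 × 234 / 74.0 = 2.055 L/h

2.1 L/h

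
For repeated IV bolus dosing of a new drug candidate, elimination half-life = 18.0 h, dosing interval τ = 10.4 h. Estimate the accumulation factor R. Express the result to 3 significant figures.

k = ln2 / t½ = 0.693147 / 18.0 = 0.03851 h⁻¹
e^(−kτ) = e^(−0.03851 × 10.4) = 0.6700
Accumulation ratio R = 1 / (1 − e^(−kτ)) = 1 / (1 − 0.6700) = 3.030

3.03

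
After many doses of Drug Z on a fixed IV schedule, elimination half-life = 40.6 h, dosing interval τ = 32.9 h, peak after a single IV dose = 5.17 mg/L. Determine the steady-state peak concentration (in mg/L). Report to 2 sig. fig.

k = ln2 / t½ = 0.693147 / 40.6 = 0.01707 h⁻¹
e^(−kτ) = e^(−0.01707 × 32.9) = 0.5703
Accumulation ratio R = 1 / (1 − e^(−kτ)) = 1 / (1 − 0.5703) = 2.327
Steady-state peak = C₀ × R = 5.17 × 2.327 = 12.03 mg/L

12 mg/L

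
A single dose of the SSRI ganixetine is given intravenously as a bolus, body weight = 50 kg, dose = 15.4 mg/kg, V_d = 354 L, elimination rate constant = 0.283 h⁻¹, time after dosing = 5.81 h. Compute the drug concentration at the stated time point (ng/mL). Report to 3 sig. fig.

420 ng/mL

Total dose = 15.4 × 50 = 770.0 mg
C₀ = Dose / Vd = 770.0 / 354 = 2.175 mg/L
C = C₀ · e^(−k·t) = 2.175 × e^(−0.2830 × 5.81)
  = 2.175 × 0.1932 = 0.4202 mg/L
Convert: 0.4202 mg/L × 1000 = 420.2 ng/mL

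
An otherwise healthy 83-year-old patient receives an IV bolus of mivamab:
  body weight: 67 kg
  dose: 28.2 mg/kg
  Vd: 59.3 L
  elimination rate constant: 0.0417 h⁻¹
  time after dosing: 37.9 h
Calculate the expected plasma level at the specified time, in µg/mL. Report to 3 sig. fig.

Total dose = 28.2 × 67 = 1889 mg
C₀ = Dose / Vd = 1889 / 59.3 = 31.85 mg/L
C = C₀ · e^(−k·t) = 31.85 × e^(−0.04170 × 37.9)
  = 31.85 × 0.2059 = 6.558 mg/L
(6.558 mg/L = 6.558 µg/mL)

6.56 µg/mL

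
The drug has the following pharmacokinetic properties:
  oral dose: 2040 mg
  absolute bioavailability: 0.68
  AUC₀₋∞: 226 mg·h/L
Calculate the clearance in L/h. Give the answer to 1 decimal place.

6.1 L/h

CL = F·Dose / AUC = 0.68 × 2040 / 226 = 6.138 L/h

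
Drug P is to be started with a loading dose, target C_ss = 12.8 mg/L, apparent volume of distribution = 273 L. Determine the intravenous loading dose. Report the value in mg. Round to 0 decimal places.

LD = Css × Vd = 12.8 × 273 = 3494 mg

3494 mg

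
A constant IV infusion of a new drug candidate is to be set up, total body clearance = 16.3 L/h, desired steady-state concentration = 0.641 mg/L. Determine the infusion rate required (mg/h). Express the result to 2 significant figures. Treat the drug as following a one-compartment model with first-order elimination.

10 mg/h

At steady state, infusion rate R₀ = Css × CL = 0.641 × 16.30 = 10.45 mg/h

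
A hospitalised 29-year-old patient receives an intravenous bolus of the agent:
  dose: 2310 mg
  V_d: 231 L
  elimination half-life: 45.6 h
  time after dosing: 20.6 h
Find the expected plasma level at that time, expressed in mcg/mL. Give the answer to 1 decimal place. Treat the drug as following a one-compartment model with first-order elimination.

7.3 mcg/mL

C₀ = Dose / Vd = 2310 / 231 = 10.00 mg/L
k = ln2 / t½ = 0.693147 / 45.6 = 0.01520 h⁻¹
C = C₀ · e^(−k·t) = 10.00 × e^(−0.01520 × 20.6)
  = 10.00 × 0.7312 = 7.312 mg/L
(7.312 mg/L = 7.312 mcg/mL)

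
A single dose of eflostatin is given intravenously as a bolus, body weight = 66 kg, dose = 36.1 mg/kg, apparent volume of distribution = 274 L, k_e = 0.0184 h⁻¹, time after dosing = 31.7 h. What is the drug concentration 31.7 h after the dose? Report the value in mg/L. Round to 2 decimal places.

Total dose = 36.1 × 66 = 2383 mg
C₀ = Dose / Vd = 2383 / 274 = 8.697 mg/L
C = C₀ · e^(−k·t) = 8.697 × e^(−0.01840 × 31.7)
  = 8.697 × 0.5581 = 4.854 mg/L

4.85 mg/L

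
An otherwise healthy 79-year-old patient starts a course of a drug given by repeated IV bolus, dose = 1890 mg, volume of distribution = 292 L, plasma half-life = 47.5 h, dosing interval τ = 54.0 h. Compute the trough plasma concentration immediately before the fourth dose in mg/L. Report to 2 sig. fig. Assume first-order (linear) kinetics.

4.9 mg/L

C₀ per dose = Dose / Vd = 1890 / 292 = 6.473 mg/L
k = ln2 / t½ = 0.693147 / 47.5 = 0.01459 h⁻¹
Fraction remaining after one interval: r = e^(−kτ) = e^(−0.01459 × 54.0) = 0.4548
Before dose 4, 3 doses have been given (aged 1τ, 2τ, 3τ).
C_trough = C₀ × (r + r² + … + r^3) = C₀ × r(1−r^3)/(1−r)
        = 6.473 × 0.4548 × (1 − 0.09407) / (1 − 0.4548) = 4.892 mg/L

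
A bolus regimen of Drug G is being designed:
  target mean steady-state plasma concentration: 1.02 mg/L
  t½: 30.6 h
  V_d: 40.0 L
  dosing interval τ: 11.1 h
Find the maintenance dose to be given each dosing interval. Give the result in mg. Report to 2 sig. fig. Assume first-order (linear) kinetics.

k = ln2 / t½ = 0.693147 / 30.6 = 0.02265 h⁻¹
CL = k × Vd = 0.02265 × 40.0 = 0.9060 L/h
At steady state, Dose/τ = Css × CL.
Dose = Css × CL × τ = 1.02 × 0.9060 × 11.1 = 10.26 mg

10 mg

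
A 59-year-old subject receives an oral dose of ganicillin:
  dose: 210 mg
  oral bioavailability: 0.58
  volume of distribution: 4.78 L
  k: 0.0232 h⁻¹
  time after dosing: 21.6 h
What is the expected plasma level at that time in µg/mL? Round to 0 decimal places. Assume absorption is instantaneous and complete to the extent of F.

15 µg/mL

Amount reaching circulation = F × Dose = 0.58 × 210.0 = 121.8 mg
C₀ = F·Dose / Vd = 121.8 / 4.78 = 25.48 mg/L
C = C₀ · e^(−k·t) = 25.48 × e^(−0.02320 × 21.6)
  = 25.48 × 0.6059 = 15.44 mg/L
(15.44 mg/L = 15.44 µg/mL)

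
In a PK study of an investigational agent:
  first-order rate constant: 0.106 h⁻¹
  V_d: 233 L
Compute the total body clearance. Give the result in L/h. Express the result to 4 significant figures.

24.70 L/h

CL = k × Vd = 0.106 × 233 = 24.70 L/h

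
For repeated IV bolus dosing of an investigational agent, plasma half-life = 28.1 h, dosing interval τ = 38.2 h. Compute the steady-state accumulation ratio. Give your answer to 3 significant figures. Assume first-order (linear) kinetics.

k = ln2 / t½ = 0.693147 / 28.1 = 0.02467 h⁻¹
e^(−kτ) = e^(−0.02467 × 38.2) = 0.3897
Accumulation ratio R = 1 / (1 − e^(−kτ)) = 1 / (1 − 0.3897) = 1.639

1.64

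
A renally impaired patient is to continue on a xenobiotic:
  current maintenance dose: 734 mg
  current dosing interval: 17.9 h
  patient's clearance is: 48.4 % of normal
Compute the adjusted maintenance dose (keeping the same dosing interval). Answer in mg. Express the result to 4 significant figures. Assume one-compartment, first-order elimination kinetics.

355.3 mg

To keep the same average steady-state level, dosing rate must scale with clearance.
CL ratio = 48.4 / 100 = 0.4840
New dose (same interval) = 734 × 0.4840 = 355.3 mg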